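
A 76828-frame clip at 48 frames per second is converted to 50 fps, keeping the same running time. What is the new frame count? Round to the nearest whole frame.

Frames at target rate = 76828 × (50) / (48) = 480175/6 ≈ 80029.167.
Nearest whole frame: 80029.

80029 frames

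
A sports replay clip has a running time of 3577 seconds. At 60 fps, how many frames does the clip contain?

Frames = 3577 × 60 = 214620.

214620 frames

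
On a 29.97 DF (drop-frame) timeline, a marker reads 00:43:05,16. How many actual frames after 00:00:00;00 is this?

As if non-drop at 30 labels/s: (0 × 3600 + 43 × 60 + 5) × 30 + 16 = 77566.
Minute boundaries passed: 43; those not divisible by 10: 43 − 4 = 39; dropped labels = 2 × 39 = 78.
Actual frame index = 77566 − 78 = 77488.

77488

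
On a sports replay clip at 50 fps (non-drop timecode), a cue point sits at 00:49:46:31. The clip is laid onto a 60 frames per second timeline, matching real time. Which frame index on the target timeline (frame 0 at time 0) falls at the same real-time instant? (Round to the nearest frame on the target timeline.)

Source frame index: (0×3600 + 49×60 + 46) × 50 + 31 = 149331.
Real time: 149331 / (50) = 149331/50 s.
Target frame: (149331/50) × (60) = 895986/5 ≈ 179197.200 → 179197.

frame 179197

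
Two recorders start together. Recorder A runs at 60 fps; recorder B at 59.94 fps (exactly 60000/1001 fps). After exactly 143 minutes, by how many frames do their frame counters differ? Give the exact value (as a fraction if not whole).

3600/7 frames

143 min = 8580 s.
A emits 60 × 8580 = 514800 frames; B emits 60000/1001 × 8580 = 3600000/7.
Difference = 3600/7 frames (≈ 514.2857); B is behind A.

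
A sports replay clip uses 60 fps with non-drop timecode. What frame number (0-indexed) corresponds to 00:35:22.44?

frame 127364

Total seconds to the label: (0 × 3600 + 35 × 60 + 22) = 2122.
Frame index = 2122 × 60 + 44 = 127364.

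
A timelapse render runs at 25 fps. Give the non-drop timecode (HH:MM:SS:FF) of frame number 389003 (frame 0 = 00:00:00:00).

04:19:20:03

389003 ÷ 25 = 15560 full seconds, remainder 3 frames.
15560 s = 4 h 19 min 20 s.
Timecode: 04:19:20:03.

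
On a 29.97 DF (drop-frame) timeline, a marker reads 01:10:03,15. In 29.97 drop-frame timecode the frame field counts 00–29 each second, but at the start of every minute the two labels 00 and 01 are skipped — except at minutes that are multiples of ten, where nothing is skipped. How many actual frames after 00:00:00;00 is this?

As if non-drop at 30 labels/s: (1 × 3600 + 10 × 60 + 3) × 30 + 15 = 126105.
Minute boundaries passed: 70; those not divisible by 10: 70 − 7 = 63; dropped labels = 2 × 63 = 126.
Actual frame index = 126105 − 126 = 125979.

125979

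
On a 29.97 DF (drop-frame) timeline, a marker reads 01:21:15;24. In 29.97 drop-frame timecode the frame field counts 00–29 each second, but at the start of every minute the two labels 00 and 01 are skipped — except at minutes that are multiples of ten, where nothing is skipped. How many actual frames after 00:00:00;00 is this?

As if non-drop at 30 labels/s: (1 × 3600 + 21 × 60 + 15) × 30 + 24 = 146274.
Minute boundaries passed: 81; those not divisible by 10: 81 − 8 = 73; dropped labels = 2 × 73 = 146.
Actual frame index = 146274 − 146 = 146128.

146128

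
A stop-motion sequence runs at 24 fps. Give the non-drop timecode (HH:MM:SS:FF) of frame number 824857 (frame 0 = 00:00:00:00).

09:32:49:01

824857 ÷ 24 = 34369 full seconds, remainder 1 frame.
34369 s = 9 h 32 min 49 s.
Timecode: 09:32:49:01.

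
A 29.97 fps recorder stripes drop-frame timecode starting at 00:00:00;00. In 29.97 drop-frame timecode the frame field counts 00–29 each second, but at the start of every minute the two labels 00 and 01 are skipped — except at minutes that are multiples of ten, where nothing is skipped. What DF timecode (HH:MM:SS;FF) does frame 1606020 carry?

Each 10-minute DF block holds 10 × 60 × 30 − 9 × 2 = 17982 frames. 1606020 ÷ 17982 → 89 full blocks, remainder 5622.
Within the partial block the first minute is 1800 frames and each further minute 1798, so 3 further minute boundaries passed. Total skipped labels = 18 × 89 + 2 × 3 = 1608.
Non-drop label index = 1606020 + 1608 = 1607628; at 30 labels/s that is 14:53:07:18, i.e. DF 14:53:07;18.

14:53:07;18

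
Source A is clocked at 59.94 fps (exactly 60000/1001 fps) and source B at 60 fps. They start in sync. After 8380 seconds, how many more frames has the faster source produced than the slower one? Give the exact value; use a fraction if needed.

A emits 60000/1001 × 8380 = 502800000/1001 frames; B emits 60 × 8380 = 502800.
Difference = 502800/1001 frames (≈ 502.2977); B is ahead of A.

502800/1001 frames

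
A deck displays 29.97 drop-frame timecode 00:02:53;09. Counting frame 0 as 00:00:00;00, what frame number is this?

Complete 10-minute blocks: 0, each 17982 frames → 0.
Remaining 2 whole minutes in the current block: 1800 + 1 × 1798 = 3598 frames.
Within the current minute: 53 × 30 + 9 − 2 = 1597 (labels ;00/;01 skipped at this minute). Total = 0 + 3598 + 1597 = 5195.

5195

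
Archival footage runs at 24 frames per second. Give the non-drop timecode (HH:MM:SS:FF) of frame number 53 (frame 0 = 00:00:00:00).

53 ÷ 24 = 2 full seconds, remainder 5 frames.
2 s = 0 h 0 min 2 s.
Timecode: 00:00:02:05.

00:00:02:05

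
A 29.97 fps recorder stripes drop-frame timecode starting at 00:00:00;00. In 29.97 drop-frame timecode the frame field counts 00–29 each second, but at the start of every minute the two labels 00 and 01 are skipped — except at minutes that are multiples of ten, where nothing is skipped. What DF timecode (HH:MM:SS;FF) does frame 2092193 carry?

19:23:29;17

Each 10-minute DF block holds 10 × 60 × 30 − 9 × 2 = 17982 frames. 2092193 ÷ 17982 → 116 full blocks, remainder 6281.
Within the partial block the first minute is 1800 frames and each further minute 1798, so 3 further minute boundaries passed. Total skipped labels = 18 × 116 + 2 × 3 = 2094.
Non-drop label index = 2092193 + 2094 = 2094287; at 30 labels/s that is 19:23:29:17, i.e. DF 19:23:29;17.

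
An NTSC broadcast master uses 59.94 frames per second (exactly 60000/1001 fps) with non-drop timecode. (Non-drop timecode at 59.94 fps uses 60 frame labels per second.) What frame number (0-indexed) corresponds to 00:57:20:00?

frame 206400

Total seconds to the label: (0 × 3600 + 57 × 60 + 20) = 3440.
Frame index = 3440 × 60 + 0 = 206400.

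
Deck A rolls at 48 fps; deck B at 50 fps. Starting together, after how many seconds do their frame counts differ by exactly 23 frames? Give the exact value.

The gap grows by |50 − 48| = 2 frames per second.
Time for a 23-frame gap: 23 ÷ (2) = 11.5 s.

11.5 seconds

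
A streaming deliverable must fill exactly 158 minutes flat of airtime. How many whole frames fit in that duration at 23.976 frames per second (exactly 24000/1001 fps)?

158 min = 9480 s.
Frames = 9480 × 24000/1001 = 227520000/1001 ≈ 227292.7073.
Complete frames: 227292.

227292 frames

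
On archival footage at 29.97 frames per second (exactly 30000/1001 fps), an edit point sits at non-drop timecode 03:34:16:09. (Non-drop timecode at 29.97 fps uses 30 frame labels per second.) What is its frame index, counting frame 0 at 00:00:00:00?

frame 385689

Total seconds to the label: (3 × 3600 + 34 × 60 + 16) = 12856.
Frame index = 12856 × 30 + 9 = 385689.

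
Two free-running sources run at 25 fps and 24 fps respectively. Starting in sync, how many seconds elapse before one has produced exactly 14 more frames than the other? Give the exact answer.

The gap grows by |24 − 25| = 1 frame per second.
Time for a 14-frame gap: 14 ÷ (1) = 14 s.

14 seconds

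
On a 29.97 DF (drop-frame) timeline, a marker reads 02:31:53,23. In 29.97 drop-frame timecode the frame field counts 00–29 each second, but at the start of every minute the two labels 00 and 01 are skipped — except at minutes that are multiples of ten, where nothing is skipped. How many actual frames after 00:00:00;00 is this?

As if non-drop at 30 labels/s: (2 × 3600 + 31 × 60 + 53) × 30 + 23 = 273413.
Minute boundaries passed: 151; those not divisible by 10: 151 − 15 = 136; dropped labels = 2 × 136 = 272.
Actual frame index = 273413 − 272 = 273141.

273141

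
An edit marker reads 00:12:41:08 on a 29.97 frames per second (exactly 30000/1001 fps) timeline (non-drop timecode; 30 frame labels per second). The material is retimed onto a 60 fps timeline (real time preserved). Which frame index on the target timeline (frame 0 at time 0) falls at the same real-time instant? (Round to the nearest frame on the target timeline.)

Source frame index: (0×3600 + 12×60 + 41) × 30 + 8 = 22838.
Real time: 22838 / (30000/1001) = 11430419/15000 s.
Target frame: (11430419/15000) × (60) = 11430419/250 ≈ 45721.676 → 45722.

frame 45722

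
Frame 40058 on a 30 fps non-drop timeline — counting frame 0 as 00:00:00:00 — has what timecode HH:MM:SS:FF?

00:22:15:08

40058 ÷ 30 = 1335 full seconds, remainder 8 frames.
1335 s = 0 h 22 min 15 s.
Timecode: 00:22:15:08.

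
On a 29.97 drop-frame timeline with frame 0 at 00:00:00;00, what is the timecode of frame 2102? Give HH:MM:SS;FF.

Ten DF minutes hold 17982 frames, so frame 2102 lies in block 0 (frames 0–17981) with 2102 frames into that block.
The block's first minute is 1800 frames and the rest 1798 each; 2102 frames reaches minute 1, so 0 × 18 + 1 × 2 = 2 labels have been skipped so far.
Adding those back, label number 2102 + 2 = 2104 at 30 labels/s is 70 s + 4 f = 0 h 1 min 10 s frame 4, i.e. 00:01:10;04.

00:01:10;04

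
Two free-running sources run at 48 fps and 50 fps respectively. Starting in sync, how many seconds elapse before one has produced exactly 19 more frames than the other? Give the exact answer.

9.5 seconds

The gap grows by |50 − 48| = 2 frames per second.
Time for a 19-frame gap: 19 ÷ (2) = 9.5 s.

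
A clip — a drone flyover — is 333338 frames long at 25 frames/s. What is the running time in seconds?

13333.52 seconds

Running time = 333338 / (25) = 13333.52 s.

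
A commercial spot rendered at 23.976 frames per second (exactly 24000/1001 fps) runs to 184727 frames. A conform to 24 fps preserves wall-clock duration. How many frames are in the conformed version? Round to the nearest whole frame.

Frames at target rate = 184727 × (24) / (24000/1001) = 184911727/1000 ≈ 184911.727.
Nearest whole frame: 184912.

184912 frames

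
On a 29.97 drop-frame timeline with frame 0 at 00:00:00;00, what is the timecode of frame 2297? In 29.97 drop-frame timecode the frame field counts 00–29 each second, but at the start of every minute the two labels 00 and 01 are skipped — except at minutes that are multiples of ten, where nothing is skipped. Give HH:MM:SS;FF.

00:01:16;19

Ten DF minutes hold 17982 frames, so frame 2297 lies in block 0 (frames 0–17981) with 2297 frames into that block.
The block's first minute is 1800 frames and the rest 1798 each; 2297 frames reaches minute 1, so 0 × 18 + 1 × 2 = 2 labels have been skipped so far.
Adding those back, label number 2297 + 2 = 2299 at 30 labels/s is 76 s + 19 f = 0 h 1 min 16 s frame 19, i.e. 00:01:16;19.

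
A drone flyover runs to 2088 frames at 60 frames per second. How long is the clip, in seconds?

Running time = 2088 / (60) = 34.8 s.

34.8 seconds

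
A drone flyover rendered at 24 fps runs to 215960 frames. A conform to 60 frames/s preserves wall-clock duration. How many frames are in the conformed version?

Target frames = source frames × (target rate / source rate) = 215960 × (60)/(24) = 215960 × 5/2 = 539900.

539900 frames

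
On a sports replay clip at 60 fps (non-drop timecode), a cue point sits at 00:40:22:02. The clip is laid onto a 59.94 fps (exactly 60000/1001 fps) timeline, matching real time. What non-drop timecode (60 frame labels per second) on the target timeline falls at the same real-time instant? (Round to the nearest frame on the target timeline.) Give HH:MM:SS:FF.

Source frame index: (0×3600 + 40×60 + 22) × 60 + 2 = 145322.
Real time: 145322 / (60) = 72661/30 s.
Target frame: (72661/30) × (60000/1001) = 145322000/1001 ≈ 145176.823 → 145177.
At 60 labels/s: frame 145177 → 00:40:19:37.

00:40:19:37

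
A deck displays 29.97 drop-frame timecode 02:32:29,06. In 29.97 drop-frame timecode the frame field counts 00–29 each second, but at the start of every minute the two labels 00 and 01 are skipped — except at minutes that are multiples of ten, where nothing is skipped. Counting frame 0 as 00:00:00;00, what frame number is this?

274202

As if non-drop at 30 labels/s: (2 × 3600 + 32 × 60 + 29) × 30 + 6 = 274476.
Minute boundaries passed: 152; those not divisible by 10: 152 − 15 = 137; dropped labels = 2 × 137 = 274.
Actual frame index = 274476 − 274 = 274202.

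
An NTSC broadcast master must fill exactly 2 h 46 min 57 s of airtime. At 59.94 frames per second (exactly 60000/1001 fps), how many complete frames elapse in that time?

2 h 46 min 57 s = 10017 s.
Frames = 10017 × 60000/1001 = 85860000/143 ≈ 600419.5804.
Complete frames: 600419.

600419 frames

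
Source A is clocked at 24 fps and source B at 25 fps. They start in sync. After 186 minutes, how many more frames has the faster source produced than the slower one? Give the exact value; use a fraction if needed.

186 min = 11160 s.
A emits 24 × 11160 = 267840 frames; B emits 25 × 11160 = 279000.
Difference = 11160 frames; B is ahead of A.

11160 frames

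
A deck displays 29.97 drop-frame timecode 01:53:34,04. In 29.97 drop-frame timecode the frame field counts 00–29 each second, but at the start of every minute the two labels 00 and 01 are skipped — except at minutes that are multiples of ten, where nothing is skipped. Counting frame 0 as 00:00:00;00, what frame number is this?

As if non-drop at 30 labels/s: (1 × 3600 + 53 × 60 + 34) × 30 + 4 = 204424.
Minute boundaries passed: 113; those not divisible by 10: 113 − 11 = 102; dropped labels = 2 × 102 = 204.
Actual frame index = 204424 − 204 = 204220.

204220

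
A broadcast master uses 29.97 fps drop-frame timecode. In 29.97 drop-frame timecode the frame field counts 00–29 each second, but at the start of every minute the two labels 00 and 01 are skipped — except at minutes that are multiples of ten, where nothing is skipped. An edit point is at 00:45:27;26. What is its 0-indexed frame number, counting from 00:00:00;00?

81754

Complete 10-minute blocks: 4, each 17982 frames → 71928.
Remaining 5 whole minutes in the current block: 1800 + 4 × 1798 = 8992 frames.
Within the current minute: 27 × 30 + 26 − 2 = 834 (labels ;00/;01 skipped at this minute). Total = 71928 + 8992 + 834 = 81754.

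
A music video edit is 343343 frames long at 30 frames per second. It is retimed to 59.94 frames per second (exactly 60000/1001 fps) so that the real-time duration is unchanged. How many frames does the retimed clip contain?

686000 frames

Target frames = source frames × (target rate / source rate) = 343343 × (60000/1001)/(30) = 343343 × 2000/1001 = 686000.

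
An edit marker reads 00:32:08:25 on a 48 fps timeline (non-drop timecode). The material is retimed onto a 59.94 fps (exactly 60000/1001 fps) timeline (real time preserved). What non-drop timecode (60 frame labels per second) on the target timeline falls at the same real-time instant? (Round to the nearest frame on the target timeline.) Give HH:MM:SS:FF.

Source frame index: (0×3600 + 32×60 + 8) × 48 + 25 = 92569.
Real time: 92569 / (48) = 92569/48 s.
Target frame: (92569/48) × (60000/1001) = 115711250/1001 ≈ 115595.654 → 115596.
At 60 labels/s: frame 115596 → 00:32:06:36.

00:32:06:36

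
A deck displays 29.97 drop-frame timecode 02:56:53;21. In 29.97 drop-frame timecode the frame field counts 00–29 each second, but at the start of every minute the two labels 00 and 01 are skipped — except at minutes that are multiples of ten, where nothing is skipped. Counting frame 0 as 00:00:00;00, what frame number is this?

318093

Complete 10-minute blocks: 17, each 17982 frames → 305694.
Remaining 6 whole minutes in the current block: 1800 + 5 × 1798 = 10790 frames.
Within the current minute: 53 × 30 + 21 − 2 = 1609 (labels ;00/;01 skipped at this minute). Total = 305694 + 10790 + 1609 = 318093.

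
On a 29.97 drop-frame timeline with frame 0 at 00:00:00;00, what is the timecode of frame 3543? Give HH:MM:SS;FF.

00:01:58;05

Each 10-minute DF block holds 10 × 60 × 30 − 9 × 2 = 17982 frames. 3543 ÷ 17982 → 0 full blocks, remainder 3543.
Within the partial block the first minute is 1800 frames and each further minute 1798, so 1 further minute boundary passed. Total skipped labels = 18 × 0 + 2 × 1 = 2.
Non-drop label index = 3543 + 2 = 3545; at 30 labels/s that is 00:01:58:05, i.e. DF 00:01:58;05.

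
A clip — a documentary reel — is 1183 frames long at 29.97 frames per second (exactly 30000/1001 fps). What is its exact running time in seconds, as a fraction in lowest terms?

1184183/30000 seconds

Running time = 1183 ÷ (30000/1001) = 1183 × 1001/30000 = 1184183/30000 s.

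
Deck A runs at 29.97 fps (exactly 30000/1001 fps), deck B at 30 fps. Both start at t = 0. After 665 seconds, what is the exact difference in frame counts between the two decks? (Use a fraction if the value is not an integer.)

A emits 30000/1001 × 665 = 2850000/143 frames; B emits 30 × 665 = 19950.
Difference = 2850/143 frames (≈ 19.9301); B is ahead of A.

2850/143 frames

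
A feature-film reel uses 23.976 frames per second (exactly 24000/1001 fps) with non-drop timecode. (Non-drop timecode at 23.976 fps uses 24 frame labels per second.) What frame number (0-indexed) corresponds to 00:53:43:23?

Total seconds to the label: (0 × 3600 + 53 × 60 + 43) = 3223.
Frame index = 3223 × 24 + 23 = 77375.

77375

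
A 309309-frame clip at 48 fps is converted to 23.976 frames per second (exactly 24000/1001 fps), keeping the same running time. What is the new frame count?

Target frames = source frames × (target rate / source rate) = 309309 × (24000/1001)/(48) = 309309 × 500/1001 = 154500.

154500 frames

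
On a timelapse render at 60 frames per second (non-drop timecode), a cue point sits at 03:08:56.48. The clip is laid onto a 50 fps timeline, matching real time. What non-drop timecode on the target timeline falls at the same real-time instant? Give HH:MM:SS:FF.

Source frame index: (3×3600 + 8×60 + 56) × 60 + 48 = 680208.
Real time: 680208 / (60) = 56684/5 s.
Target frame: (56684/5) × (50) = 566840.
At 50 labels/s: frame 566840 → 03:08:56:40.

03:08:56:40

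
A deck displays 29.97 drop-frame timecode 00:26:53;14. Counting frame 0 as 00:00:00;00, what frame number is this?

As if non-drop at 30 labels/s: (0 × 3600 + 26 × 60 + 53) × 30 + 14 = 48404.
Minute boundaries passed: 26; those not divisible by 10: 26 − 2 = 24; dropped labels = 2 × 24 = 48.
Actual frame index = 48404 − 48 = 48356.

48356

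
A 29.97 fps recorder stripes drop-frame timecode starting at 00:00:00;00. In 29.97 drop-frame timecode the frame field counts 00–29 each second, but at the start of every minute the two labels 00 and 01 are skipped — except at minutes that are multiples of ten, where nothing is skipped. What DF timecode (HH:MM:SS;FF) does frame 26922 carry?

Each 10-minute DF block holds 10 × 60 × 30 − 9 × 2 = 17982 frames. 26922 ÷ 17982 → 1 full block, remainder 8940.
Within the partial block the first minute is 1800 frames and each further minute 1798, so 4 further minute boundaries passed. Total skipped labels = 18 × 1 + 2 × 4 = 26.
Non-drop label index = 26922 + 26 = 26948; at 30 labels/s that is 00:14:58:08, i.e. DF 00:14:58;08.

00:14:58;08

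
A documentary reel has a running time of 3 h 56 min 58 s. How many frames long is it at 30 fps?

426540 frames

3 h 56 min 58 s = 14218 s.
Frames = 14218 × 30 = 426540.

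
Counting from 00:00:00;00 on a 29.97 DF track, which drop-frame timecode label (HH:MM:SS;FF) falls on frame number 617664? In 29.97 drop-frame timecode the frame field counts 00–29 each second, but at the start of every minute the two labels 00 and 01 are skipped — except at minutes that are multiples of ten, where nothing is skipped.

05:43:29;12

Ten DF minutes hold 17982 frames, so frame 617664 lies in block 34 (frames 611388–629369) with 6276 frames into that block.
The block's first minute is 1800 frames and the rest 1798 each; 6276 frames reaches minute 3, so 34 × 18 + 3 × 2 = 618 labels have been skipped so far.
Adding those back, label number 617664 + 618 = 618282 at 30 labels/s is 20609 s + 12 f = 5 h 43 min 29 s frame 12, i.e. 05:43:29;12.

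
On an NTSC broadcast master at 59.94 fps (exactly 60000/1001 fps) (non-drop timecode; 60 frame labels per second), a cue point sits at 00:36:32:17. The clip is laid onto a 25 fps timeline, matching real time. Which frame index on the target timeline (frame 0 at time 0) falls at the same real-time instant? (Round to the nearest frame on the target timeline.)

Source frame index: (0×3600 + 36×60 + 32) × 60 + 17 = 131537.
Real time: 131537 / (60000/1001) = 131668537/60000 s.
Target frame: (131668537/60000) × (25) = 131668537/2400 ≈ 54861.890 → 54862.

frame 54862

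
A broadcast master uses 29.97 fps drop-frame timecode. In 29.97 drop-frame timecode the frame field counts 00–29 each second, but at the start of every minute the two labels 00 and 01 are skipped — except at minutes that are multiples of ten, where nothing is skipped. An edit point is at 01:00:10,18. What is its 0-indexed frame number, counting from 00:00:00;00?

As if non-drop at 30 labels/s: (1 × 3600 + 0 × 60 + 10) × 30 + 18 = 108318.
Minute boundaries passed: 60; those not divisible by 10: 60 − 6 = 54; dropped labels = 2 × 54 = 108.
Actual frame index = 108318 − 108 = 108210.

108210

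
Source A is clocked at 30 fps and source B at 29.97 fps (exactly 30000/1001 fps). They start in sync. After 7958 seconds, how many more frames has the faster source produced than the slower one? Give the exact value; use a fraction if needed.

A emits 30 × 7958 = 238740 frames; B emits 30000/1001 × 7958 = 238740000/1001.
Difference = 238740/1001 frames (≈ 238.5015); B is behind A.

238740/1001 frames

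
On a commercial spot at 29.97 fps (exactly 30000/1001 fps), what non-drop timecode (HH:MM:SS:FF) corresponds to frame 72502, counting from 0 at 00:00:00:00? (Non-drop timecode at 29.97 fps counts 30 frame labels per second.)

00:40:16:22

72502 ÷ 30 = 2416 full seconds, remainder 22 frames.
2416 s = 0 h 40 min 16 s.
Timecode: 00:40:16:22.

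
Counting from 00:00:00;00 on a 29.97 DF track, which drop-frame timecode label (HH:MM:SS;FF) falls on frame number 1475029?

Each 10-minute DF block holds 10 × 60 × 30 − 9 × 2 = 17982 frames. 1475029 ÷ 17982 → 82 full blocks, remainder 505.
Within the partial block the first minute is 1800 frames and each further minute 1798, so 0 further minute boundaries passed. Total skipped labels = 18 × 82 + 2 × 0 = 1476.
Non-drop label index = 1475029 + 1476 = 1476505; at 30 labels/s that is 13:40:16:25, i.e. DF 13:40:16;25.

13:40:16;25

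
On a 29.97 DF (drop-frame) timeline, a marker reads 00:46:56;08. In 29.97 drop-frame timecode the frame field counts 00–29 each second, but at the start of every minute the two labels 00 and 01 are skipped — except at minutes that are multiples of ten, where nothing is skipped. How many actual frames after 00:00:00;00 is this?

As if non-drop at 30 labels/s: (0 × 3600 + 46 × 60 + 56) × 30 + 8 = 84488.
Minute boundaries passed: 46; those not divisible by 10: 46 − 4 = 42; dropped labels = 2 × 42 = 84.
Actual frame index = 84488 − 84 = 84404.

84404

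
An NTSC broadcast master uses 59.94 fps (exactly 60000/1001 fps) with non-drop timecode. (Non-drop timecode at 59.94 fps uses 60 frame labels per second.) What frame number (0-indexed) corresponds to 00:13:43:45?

49425

Total seconds to the label: (0 × 3600 + 13 × 60 + 43) = 823.
Frame index = 823 × 60 + 45 = 49425.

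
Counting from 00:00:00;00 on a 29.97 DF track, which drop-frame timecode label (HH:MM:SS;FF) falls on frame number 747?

Ten DF minutes hold 17982 frames, so frame 747 lies in block 0 (frames 0–17981) with 747 frames into that block.
The block's first minute is 1800 frames and the rest 1798 each; 747 frames reaches minute 0, so 0 × 18 + 0 × 2 = 0 labels have been skipped so far.
Adding those back, label number 747 + 0 = 747 at 30 labels/s is 24 s + 27 f = 0 h 0 min 24 s frame 27, i.e. 00:00:24;27.

00:00:24;27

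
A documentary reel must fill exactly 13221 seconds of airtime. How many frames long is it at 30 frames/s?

396630 frames

Frames = 13221 × 30 = 396630.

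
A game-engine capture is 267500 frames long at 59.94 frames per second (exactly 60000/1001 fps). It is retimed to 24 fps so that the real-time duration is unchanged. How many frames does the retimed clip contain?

107107 frames

Target frames = source frames × (target rate / source rate) = 267500 × (24)/(60000/1001) = 267500 × 1001/2500 = 107107.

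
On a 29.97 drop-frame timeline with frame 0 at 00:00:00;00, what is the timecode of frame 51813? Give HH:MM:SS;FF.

Ten DF minutes hold 17982 frames, so frame 51813 lies in block 2 (frames 35964–53945) with 15849 frames into that block.
The block's first minute is 1800 frames and the rest 1798 each; 15849 frames reaches minute 8, so 2 × 18 + 8 × 2 = 52 labels have been skipped so far.
Adding those back, label number 51813 + 52 = 51865 at 30 labels/s is 1728 s + 25 f = 0 h 28 min 48 s frame 25, i.e. 00:28:48;25.

00:28:48;25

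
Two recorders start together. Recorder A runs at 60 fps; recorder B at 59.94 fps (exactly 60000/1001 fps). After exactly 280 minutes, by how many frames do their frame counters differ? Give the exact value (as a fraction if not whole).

144000/143 frames

280 min = 16800 s.
A emits 60 × 16800 = 1008000 frames; B emits 60000/1001 × 16800 = 144000000/143.
Difference = 144000/143 frames (≈ 1006.9930); B is behind A.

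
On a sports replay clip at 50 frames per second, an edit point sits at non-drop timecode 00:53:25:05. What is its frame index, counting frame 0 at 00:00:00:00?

frame 160255

Total seconds to the label: (0 × 3600 + 53 × 60 + 25) = 3205.
Frame index = 3205 × 50 + 5 = 160255.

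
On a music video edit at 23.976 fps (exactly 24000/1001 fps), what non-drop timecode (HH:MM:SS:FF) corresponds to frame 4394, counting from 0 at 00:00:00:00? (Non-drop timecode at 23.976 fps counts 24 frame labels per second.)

4394 ÷ 24 = 183 full seconds, remainder 2 frames.
183 s = 0 h 3 min 3 s.
Timecode: 00:03:03:02.

00:03:03:02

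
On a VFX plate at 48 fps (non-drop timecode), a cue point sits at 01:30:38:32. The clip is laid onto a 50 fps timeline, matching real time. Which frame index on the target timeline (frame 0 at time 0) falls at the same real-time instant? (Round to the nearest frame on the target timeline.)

frame 271933

Source frame index: (1×3600 + 30×60 + 38) × 48 + 32 = 261056.
Real time: 261056 / (48) = 16316/3 s.
Target frame: (16316/3) × (50) = 815800/3 ≈ 271933.333 → 271933.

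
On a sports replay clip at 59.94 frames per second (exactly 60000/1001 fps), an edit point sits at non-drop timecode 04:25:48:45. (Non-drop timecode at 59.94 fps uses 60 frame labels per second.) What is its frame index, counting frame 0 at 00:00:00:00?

frame 956925

Total seconds to the label: (4 × 3600 + 25 × 60 + 48) = 15948.
Frame index = 15948 × 60 + 45 = 956925.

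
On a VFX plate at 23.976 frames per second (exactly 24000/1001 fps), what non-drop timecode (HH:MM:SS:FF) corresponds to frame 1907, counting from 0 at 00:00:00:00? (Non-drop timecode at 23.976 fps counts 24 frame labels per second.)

1907 ÷ 24 = 79 full seconds, remainder 11 frames.
79 s = 0 h 1 min 19 s.
Timecode: 00:01:19:11.

00:01:19:11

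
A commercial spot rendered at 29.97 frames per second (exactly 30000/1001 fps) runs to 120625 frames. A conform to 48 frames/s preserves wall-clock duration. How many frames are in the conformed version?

Target frames = source frames × (target rate / source rate) = 120625 × (48)/(30000/1001) = 120625 × 1001/625 = 193193.

193193 frames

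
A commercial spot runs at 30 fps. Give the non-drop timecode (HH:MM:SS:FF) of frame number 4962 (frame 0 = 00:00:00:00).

00:02:45:12

4962 ÷ 30 = 165 full seconds, remainder 12 frames.
165 s = 0 h 2 min 45 s.
Timecode: 00:02:45:12.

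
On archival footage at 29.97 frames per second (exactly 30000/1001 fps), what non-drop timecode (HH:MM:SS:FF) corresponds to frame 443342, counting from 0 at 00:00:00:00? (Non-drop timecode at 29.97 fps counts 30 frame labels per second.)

04:06:18:02

443342 ÷ 30 = 14778 full seconds, remainder 2 frames.
14778 s = 4 h 6 min 18 s.
Timecode: 04:06:18:02.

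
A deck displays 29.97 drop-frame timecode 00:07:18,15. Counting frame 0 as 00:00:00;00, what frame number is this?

Complete 10-minute blocks: 0, each 17982 frames → 0.
Remaining 7 whole minutes in the current block: 1800 + 6 × 1798 = 12588 frames.
Within the current minute: 18 × 30 + 15 − 2 = 553 (labels ;00/;01 skipped at this minute). Total = 0 + 12588 + 553 = 13141.

13141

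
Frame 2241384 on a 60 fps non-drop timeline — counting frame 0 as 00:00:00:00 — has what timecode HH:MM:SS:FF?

2241384 ÷ 60 = 37356 full seconds, remainder 24 frames.
37356 s = 10 h 22 min 36 s.
Timecode: 10:22:36:24.

10:22:36:24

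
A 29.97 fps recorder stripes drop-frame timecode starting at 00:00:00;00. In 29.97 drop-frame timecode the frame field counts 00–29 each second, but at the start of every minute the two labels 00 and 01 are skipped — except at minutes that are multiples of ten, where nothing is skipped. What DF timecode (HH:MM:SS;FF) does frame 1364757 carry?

Each 10-minute DF block holds 10 × 60 × 30 − 9 × 2 = 17982 frames. 1364757 ÷ 17982 → 75 full blocks, remainder 16107.
Within the partial block the first minute is 1800 frames and each further minute 1798, so 8 further minute boundaries passed. Total skipped labels = 18 × 75 + 2 × 8 = 1366.
Non-drop label index = 1364757 + 1366 = 1366123; at 30 labels/s that is 12:38:57:13, i.e. DF 12:38:57;13.

12:38:57;13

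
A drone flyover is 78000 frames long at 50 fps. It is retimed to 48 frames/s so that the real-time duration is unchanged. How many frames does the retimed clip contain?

74880 frames

Target frames = source frames × (target rate / source rate) = 78000 × (48)/(50) = 78000 × 24/25 = 74880.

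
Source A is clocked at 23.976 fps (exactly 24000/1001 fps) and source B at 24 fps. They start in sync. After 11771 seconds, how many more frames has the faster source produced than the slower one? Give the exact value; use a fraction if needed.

282504/1001 frames

A emits 24000/1001 × 11771 = 282504000/1001 frames; B emits 24 × 11771 = 282504.
Difference = 282504/1001 frames (≈ 282.2218); B is ahead of A.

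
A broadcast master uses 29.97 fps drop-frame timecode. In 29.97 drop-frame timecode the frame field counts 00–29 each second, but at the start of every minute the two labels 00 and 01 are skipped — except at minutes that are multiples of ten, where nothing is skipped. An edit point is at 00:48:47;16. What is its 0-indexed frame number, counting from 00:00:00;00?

Complete 10-minute blocks: 4, each 17982 frames → 71928.
Remaining 8 whole minutes in the current block: 1800 + 7 × 1798 = 14386 frames.
Within the current minute: 47 × 30 + 16 − 2 = 1424 (labels ;00/;01 skipped at this minute). Total = 71928 + 14386 + 1424 = 87738.

87738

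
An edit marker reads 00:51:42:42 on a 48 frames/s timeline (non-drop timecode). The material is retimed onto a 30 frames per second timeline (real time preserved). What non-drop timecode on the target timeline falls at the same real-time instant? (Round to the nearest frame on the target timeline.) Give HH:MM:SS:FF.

00:51:42:26

Source frame index: (0×3600 + 51×60 + 42) × 48 + 42 = 148938.
Real time: 148938 / (48) = 24823/8 s.
Target frame: (24823/8) × (30) = 372345/4 ≈ 93086.250 → 93086.
At 30 labels/s: frame 93086 → 00:51:42:26.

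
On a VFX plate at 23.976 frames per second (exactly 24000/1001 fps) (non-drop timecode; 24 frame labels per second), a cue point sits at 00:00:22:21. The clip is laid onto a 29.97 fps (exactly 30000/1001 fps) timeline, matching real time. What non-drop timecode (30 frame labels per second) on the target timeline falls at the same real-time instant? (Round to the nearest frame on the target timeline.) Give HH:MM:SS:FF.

00:00:22:26

Source frame index: (0×3600 + 0×60 + 22) × 24 + 21 = 549.
Real time: 549 / (24000/1001) = 183183/8000 s.
Target frame: (183183/8000) × (30000/1001) = 2745/4 ≈ 686.250 → 686.
At 30 labels/s: frame 686 → 00:00:22:26.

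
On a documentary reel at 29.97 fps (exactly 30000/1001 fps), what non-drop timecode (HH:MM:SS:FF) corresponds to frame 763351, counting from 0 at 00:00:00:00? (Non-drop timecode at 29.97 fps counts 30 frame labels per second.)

763351 ÷ 30 = 25445 full seconds, remainder 1 frame.
25445 s = 7 h 4 min 5 s.
Timecode: 07:04:05:01.

07:04:05:01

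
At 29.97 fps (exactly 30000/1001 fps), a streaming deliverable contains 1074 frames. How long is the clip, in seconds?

35.8358 seconds

Running time = 1074 / (30000/1001) = 35.8358 s.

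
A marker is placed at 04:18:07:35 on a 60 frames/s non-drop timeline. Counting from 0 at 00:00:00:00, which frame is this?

Total seconds to the label: (4 × 3600 + 18 × 60 + 7) = 15487.
Frame index = 15487 × 60 + 35 = 929255.

929255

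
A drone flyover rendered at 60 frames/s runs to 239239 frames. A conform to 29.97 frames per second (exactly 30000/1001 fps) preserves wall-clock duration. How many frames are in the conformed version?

Target frames = source frames × (target rate / source rate) = 239239 × (30000/1001)/(60) = 239239 × 500/1001 = 119500.

119500 frames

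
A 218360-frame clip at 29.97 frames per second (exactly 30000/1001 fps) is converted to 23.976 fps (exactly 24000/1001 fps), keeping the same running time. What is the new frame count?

Target frames = source frames × (target rate / source rate) = 218360 × (24000/1001)/(30000/1001) = 218360 × 4/5 = 174688.

174688 frames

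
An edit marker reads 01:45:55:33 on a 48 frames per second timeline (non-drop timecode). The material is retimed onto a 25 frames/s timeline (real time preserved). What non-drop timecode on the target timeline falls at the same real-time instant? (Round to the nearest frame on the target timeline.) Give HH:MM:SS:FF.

Source frame index: (1×3600 + 45×60 + 55) × 48 + 33 = 305073.
Real time: 305073 / (48) = 101691/16 s.
Target frame: (101691/16) × (25) = 2542275/16 ≈ 158892.188 → 158892.
At 25 labels/s: frame 158892 → 01:45:55:17.

01:45:55:17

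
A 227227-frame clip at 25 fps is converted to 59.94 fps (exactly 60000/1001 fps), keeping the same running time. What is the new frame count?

Target frames = source frames × (target rate / source rate) = 227227 × (60000/1001)/(25) = 227227 × 2400/1001 = 544800.

544800 frames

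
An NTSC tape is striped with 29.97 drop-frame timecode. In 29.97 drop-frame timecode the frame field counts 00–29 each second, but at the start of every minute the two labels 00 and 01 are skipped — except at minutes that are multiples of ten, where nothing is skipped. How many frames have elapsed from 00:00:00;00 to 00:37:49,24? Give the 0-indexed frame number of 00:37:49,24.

As if non-drop at 30 labels/s: (0 × 3600 + 37 × 60 + 49) × 30 + 24 = 68094.
Minute boundaries passed: 37; those not divisible by 10: 37 − 3 = 34; dropped labels = 2 × 34 = 68.
Actual frame index = 68094 − 68 = 68026.

68026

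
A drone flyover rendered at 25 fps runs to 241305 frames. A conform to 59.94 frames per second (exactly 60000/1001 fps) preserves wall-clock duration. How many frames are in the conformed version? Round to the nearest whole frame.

578553 frames

Frames at target rate = 241305 × (60000/1001) / (25) = 579132000/1001 ≈ 578553.447.
Nearest whole frame: 578553.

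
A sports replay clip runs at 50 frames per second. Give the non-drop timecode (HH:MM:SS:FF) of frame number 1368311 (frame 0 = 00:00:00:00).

1368311 ÷ 50 = 27366 full seconds, remainder 11 frames.
27366 s = 7 h 36 min 6 s.
Timecode: 07:36:06:11.

07:36:06:11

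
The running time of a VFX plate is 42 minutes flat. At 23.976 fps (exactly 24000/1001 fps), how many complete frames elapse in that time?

60419 frames

42 min = 2520 s.
Frames = 2520 × 24000/1001 = 8640000/143 ≈ 60419.5804.
Complete frames: 60419.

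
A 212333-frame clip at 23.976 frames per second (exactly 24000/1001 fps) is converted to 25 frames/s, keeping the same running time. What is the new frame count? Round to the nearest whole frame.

221401 frames

Frames at target rate = 212333 × (25) / (24000/1001) = 212545333/960 ≈ 221401.389.
Nearest whole frame: 221401.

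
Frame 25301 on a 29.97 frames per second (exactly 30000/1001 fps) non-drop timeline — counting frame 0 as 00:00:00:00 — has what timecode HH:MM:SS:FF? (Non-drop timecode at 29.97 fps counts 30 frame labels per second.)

00:14:03:11

25301 ÷ 30 = 843 full seconds, remainder 11 frames.
843 s = 0 h 14 min 3 s.
Timecode: 00:14:03:11.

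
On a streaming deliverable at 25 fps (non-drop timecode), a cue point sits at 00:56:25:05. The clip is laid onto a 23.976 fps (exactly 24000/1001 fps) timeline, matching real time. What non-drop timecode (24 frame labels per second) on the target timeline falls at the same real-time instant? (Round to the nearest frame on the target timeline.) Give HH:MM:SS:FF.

00:56:21:20

Source frame index: (0×3600 + 56×60 + 25) × 25 + 5 = 84630.
Real time: 84630 / (25) = 16926/5 s.
Target frame: (16926/5) × (24000/1001) = 892800/11 ≈ 81163.636 → 81164.
At 24 labels/s: frame 81164 → 00:56:21:20.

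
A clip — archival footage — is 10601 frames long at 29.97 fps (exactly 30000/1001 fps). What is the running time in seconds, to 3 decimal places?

Running time = 10601 × 1001/30000 = 10611601/30000 s ≈ 353.720 s.

353.720 seconds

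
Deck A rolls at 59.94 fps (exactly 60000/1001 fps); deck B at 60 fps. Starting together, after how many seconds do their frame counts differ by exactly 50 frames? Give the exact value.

5005/6 seconds

The gap grows by |60 − 60000/1001| = 60/1001 frames per second.
Time for a 50-frame gap: 50 ÷ (60/1001) = 5005/6 s.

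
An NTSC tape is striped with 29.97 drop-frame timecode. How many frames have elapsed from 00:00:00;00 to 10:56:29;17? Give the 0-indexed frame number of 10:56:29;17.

Complete 10-minute blocks: 65, each 17982 frames → 1168830.
Remaining 6 whole minutes in the current block: 1800 + 5 × 1798 = 10790 frames.
Within the current minute: 29 × 30 + 17 − 2 = 885 (labels ;00/;01 skipped at this minute). Total = 1168830 + 10790 + 885 = 1180505.

1180505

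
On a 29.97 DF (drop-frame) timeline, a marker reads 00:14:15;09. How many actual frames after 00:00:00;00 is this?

25633

Complete 10-minute blocks: 1, each 17982 frames → 17982.
Remaining 4 whole minutes in the current block: 1800 + 3 × 1798 = 7194 frames.
Within the current minute: 15 × 30 + 9 − 2 = 457 (labels ;00/;01 skipped at this minute). Total = 17982 + 7194 + 457 = 25633.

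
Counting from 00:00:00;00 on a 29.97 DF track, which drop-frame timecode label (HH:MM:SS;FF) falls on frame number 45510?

00:25:18;16

Ten DF minutes hold 17982 frames, so frame 45510 lies in block 2 (frames 35964–53945) with 9546 frames into that block.
The block's first minute is 1800 frames and the rest 1798 each; 9546 frames reaches minute 5, so 2 × 18 + 5 × 2 = 46 labels have been skipped so far.
Adding those back, label number 45510 + 46 = 45556 at 30 labels/s is 1518 s + 16 f = 0 h 25 min 18 s frame 16, i.e. 00:25:18;16.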